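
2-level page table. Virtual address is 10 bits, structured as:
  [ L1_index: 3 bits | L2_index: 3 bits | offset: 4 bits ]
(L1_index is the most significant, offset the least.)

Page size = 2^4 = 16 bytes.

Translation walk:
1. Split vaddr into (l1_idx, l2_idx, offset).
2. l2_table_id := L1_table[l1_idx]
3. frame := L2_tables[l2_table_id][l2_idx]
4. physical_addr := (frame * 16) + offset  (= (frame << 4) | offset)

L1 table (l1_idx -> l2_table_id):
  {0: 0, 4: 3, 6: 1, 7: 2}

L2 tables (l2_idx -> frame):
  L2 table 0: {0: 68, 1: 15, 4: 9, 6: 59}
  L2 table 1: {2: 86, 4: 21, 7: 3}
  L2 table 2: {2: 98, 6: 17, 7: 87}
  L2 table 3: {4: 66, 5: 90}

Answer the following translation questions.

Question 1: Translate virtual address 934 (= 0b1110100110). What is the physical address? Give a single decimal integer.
vaddr = 934 = 0b1110100110
Split: l1_idx=7, l2_idx=2, offset=6
L1[7] = 2
L2[2][2] = 98
paddr = 98 * 16 + 6 = 1574

Answer: 1574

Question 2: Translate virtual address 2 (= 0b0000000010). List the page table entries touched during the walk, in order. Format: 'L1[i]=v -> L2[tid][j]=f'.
vaddr = 2 = 0b0000000010
Split: l1_idx=0, l2_idx=0, offset=2

Answer: L1[0]=0 -> L2[0][0]=68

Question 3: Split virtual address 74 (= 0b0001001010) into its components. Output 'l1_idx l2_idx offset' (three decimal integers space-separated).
Answer: 0 4 10

Derivation:
vaddr = 74 = 0b0001001010
  top 3 bits -> l1_idx = 0
  next 3 bits -> l2_idx = 4
  bottom 4 bits -> offset = 10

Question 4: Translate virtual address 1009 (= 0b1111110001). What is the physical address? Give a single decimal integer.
vaddr = 1009 = 0b1111110001
Split: l1_idx=7, l2_idx=7, offset=1
L1[7] = 2
L2[2][7] = 87
paddr = 87 * 16 + 1 = 1393

Answer: 1393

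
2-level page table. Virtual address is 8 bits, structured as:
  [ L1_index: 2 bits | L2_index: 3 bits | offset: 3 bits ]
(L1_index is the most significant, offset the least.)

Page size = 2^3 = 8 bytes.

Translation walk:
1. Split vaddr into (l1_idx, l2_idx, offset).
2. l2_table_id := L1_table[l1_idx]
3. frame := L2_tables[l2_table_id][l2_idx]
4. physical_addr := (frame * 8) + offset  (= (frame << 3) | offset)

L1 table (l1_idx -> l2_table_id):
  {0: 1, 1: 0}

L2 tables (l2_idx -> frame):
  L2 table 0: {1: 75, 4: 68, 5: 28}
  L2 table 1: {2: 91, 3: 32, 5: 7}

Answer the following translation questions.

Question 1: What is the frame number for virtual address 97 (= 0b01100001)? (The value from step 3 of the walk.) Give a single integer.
Answer: 68

Derivation:
vaddr = 97: l1_idx=1, l2_idx=4
L1[1] = 0; L2[0][4] = 68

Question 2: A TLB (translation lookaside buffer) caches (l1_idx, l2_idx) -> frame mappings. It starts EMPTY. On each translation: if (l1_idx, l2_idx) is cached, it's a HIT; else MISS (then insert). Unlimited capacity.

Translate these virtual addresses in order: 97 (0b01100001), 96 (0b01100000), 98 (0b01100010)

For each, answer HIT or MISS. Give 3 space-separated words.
Answer: MISS HIT HIT

Derivation:
vaddr=97: (1,4) not in TLB -> MISS, insert
vaddr=96: (1,4) in TLB -> HIT
vaddr=98: (1,4) in TLB -> HIT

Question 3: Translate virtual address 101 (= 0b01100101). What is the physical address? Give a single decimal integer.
vaddr = 101 = 0b01100101
Split: l1_idx=1, l2_idx=4, offset=5
L1[1] = 0
L2[0][4] = 68
paddr = 68 * 8 + 5 = 549

Answer: 549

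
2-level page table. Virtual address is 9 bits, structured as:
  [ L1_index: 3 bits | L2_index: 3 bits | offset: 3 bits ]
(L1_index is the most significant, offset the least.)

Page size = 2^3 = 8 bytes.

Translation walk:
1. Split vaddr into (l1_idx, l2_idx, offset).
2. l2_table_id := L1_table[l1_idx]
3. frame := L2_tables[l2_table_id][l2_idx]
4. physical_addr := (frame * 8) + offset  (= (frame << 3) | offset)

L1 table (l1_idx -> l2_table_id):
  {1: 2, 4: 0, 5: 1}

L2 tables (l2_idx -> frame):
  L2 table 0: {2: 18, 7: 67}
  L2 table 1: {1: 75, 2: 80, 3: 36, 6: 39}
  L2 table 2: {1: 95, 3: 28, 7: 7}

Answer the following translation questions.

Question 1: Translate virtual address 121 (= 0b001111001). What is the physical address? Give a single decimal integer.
vaddr = 121 = 0b001111001
Split: l1_idx=1, l2_idx=7, offset=1
L1[1] = 2
L2[2][7] = 7
paddr = 7 * 8 + 1 = 57

Answer: 57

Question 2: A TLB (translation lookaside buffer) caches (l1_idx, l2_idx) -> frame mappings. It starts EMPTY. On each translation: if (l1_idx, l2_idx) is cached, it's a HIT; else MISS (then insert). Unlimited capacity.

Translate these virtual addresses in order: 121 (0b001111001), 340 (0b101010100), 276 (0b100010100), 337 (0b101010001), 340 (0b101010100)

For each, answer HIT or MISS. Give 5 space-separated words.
vaddr=121: (1,7) not in TLB -> MISS, insert
vaddr=340: (5,2) not in TLB -> MISS, insert
vaddr=276: (4,2) not in TLB -> MISS, insert
vaddr=337: (5,2) in TLB -> HIT
vaddr=340: (5,2) in TLB -> HIT

Answer: MISS MISS MISS HIT HIT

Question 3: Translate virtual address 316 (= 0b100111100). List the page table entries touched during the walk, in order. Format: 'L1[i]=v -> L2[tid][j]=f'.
Answer: L1[4]=0 -> L2[0][7]=67

Derivation:
vaddr = 316 = 0b100111100
Split: l1_idx=4, l2_idx=7, offset=4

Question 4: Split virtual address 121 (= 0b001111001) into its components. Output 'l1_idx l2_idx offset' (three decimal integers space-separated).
Answer: 1 7 1

Derivation:
vaddr = 121 = 0b001111001
  top 3 bits -> l1_idx = 1
  next 3 bits -> l2_idx = 7
  bottom 3 bits -> offset = 1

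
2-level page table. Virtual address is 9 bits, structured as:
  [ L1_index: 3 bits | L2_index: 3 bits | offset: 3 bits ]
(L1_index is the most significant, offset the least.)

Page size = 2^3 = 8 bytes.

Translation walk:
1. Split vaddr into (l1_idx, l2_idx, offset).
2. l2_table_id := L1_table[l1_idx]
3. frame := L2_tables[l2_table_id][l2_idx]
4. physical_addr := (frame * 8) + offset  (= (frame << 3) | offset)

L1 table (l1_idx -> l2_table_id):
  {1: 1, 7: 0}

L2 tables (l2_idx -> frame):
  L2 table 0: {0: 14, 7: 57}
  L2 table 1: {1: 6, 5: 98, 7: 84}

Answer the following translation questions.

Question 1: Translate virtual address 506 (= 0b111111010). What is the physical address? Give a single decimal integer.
vaddr = 506 = 0b111111010
Split: l1_idx=7, l2_idx=7, offset=2
L1[7] = 0
L2[0][7] = 57
paddr = 57 * 8 + 2 = 458

Answer: 458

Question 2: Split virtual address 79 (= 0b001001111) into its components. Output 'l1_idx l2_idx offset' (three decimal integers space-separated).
Answer: 1 1 7

Derivation:
vaddr = 79 = 0b001001111
  top 3 bits -> l1_idx = 1
  next 3 bits -> l2_idx = 1
  bottom 3 bits -> offset = 7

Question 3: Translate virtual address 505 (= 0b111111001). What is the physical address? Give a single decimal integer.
Answer: 457

Derivation:
vaddr = 505 = 0b111111001
Split: l1_idx=7, l2_idx=7, offset=1
L1[7] = 0
L2[0][7] = 57
paddr = 57 * 8 + 1 = 457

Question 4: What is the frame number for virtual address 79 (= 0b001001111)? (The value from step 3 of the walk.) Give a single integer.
Answer: 6

Derivation:
vaddr = 79: l1_idx=1, l2_idx=1
L1[1] = 1; L2[1][1] = 6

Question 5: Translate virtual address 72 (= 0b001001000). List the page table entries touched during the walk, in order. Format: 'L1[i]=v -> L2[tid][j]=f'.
vaddr = 72 = 0b001001000
Split: l1_idx=1, l2_idx=1, offset=0

Answer: L1[1]=1 -> L2[1][1]=6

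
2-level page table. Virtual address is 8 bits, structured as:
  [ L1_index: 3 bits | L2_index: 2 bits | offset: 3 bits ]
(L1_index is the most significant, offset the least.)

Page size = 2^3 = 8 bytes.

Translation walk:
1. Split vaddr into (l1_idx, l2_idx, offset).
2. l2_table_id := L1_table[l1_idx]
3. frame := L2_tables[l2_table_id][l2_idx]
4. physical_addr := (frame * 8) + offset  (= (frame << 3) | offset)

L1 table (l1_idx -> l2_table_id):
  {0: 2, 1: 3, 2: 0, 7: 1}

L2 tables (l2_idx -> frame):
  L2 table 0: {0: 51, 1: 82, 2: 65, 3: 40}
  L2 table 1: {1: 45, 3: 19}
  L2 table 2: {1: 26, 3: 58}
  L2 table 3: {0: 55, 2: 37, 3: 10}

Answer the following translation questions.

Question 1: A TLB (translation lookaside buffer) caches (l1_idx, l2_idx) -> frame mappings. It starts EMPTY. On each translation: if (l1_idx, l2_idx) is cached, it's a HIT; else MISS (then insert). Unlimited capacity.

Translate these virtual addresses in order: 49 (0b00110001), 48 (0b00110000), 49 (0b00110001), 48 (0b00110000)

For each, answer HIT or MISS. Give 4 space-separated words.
vaddr=49: (1,2) not in TLB -> MISS, insert
vaddr=48: (1,2) in TLB -> HIT
vaddr=49: (1,2) in TLB -> HIT
vaddr=48: (1,2) in TLB -> HIT

Answer: MISS HIT HIT HIT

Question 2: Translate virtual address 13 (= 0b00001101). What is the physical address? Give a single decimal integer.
vaddr = 13 = 0b00001101
Split: l1_idx=0, l2_idx=1, offset=5
L1[0] = 2
L2[2][1] = 26
paddr = 26 * 8 + 5 = 213

Answer: 213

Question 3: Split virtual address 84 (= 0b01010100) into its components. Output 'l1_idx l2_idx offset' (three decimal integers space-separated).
vaddr = 84 = 0b01010100
  top 3 bits -> l1_idx = 2
  next 2 bits -> l2_idx = 2
  bottom 3 bits -> offset = 4

Answer: 2 2 4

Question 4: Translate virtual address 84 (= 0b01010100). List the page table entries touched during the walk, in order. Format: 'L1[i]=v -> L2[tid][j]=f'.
vaddr = 84 = 0b01010100
Split: l1_idx=2, l2_idx=2, offset=4

Answer: L1[2]=0 -> L2[0][2]=65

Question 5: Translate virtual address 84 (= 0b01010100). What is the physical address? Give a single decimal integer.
Answer: 524

Derivation:
vaddr = 84 = 0b01010100
Split: l1_idx=2, l2_idx=2, offset=4
L1[2] = 0
L2[0][2] = 65
paddr = 65 * 8 + 4 = 524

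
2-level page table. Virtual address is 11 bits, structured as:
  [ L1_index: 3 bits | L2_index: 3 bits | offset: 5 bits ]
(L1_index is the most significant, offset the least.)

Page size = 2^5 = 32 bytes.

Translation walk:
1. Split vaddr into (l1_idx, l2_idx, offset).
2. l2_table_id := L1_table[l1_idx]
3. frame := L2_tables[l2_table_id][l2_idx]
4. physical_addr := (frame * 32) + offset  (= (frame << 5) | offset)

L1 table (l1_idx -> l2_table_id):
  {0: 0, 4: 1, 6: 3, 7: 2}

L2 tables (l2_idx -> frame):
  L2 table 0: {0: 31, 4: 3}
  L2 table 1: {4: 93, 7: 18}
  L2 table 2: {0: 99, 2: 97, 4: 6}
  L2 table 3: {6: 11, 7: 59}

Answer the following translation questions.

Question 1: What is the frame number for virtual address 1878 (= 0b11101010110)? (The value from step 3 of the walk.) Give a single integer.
Answer: 97

Derivation:
vaddr = 1878: l1_idx=7, l2_idx=2
L1[7] = 2; L2[2][2] = 97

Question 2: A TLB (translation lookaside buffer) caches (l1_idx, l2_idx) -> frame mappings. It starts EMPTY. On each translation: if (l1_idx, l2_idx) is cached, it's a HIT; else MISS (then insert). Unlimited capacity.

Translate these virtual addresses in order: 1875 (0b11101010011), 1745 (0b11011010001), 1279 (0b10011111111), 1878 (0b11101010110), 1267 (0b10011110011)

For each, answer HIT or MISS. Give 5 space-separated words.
Answer: MISS MISS MISS HIT HIT

Derivation:
vaddr=1875: (7,2) not in TLB -> MISS, insert
vaddr=1745: (6,6) not in TLB -> MISS, insert
vaddr=1279: (4,7) not in TLB -> MISS, insert
vaddr=1878: (7,2) in TLB -> HIT
vaddr=1267: (4,7) in TLB -> HIT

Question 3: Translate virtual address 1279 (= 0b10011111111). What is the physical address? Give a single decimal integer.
vaddr = 1279 = 0b10011111111
Split: l1_idx=4, l2_idx=7, offset=31
L1[4] = 1
L2[1][7] = 18
paddr = 18 * 32 + 31 = 607

Answer: 607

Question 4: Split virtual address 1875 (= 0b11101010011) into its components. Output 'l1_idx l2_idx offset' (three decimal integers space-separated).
Answer: 7 2 19

Derivation:
vaddr = 1875 = 0b11101010011
  top 3 bits -> l1_idx = 7
  next 3 bits -> l2_idx = 2
  bottom 5 bits -> offset = 19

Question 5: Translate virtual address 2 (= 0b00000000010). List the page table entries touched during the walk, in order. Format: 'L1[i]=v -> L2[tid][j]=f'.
vaddr = 2 = 0b00000000010
Split: l1_idx=0, l2_idx=0, offset=2

Answer: L1[0]=0 -> L2[0][0]=31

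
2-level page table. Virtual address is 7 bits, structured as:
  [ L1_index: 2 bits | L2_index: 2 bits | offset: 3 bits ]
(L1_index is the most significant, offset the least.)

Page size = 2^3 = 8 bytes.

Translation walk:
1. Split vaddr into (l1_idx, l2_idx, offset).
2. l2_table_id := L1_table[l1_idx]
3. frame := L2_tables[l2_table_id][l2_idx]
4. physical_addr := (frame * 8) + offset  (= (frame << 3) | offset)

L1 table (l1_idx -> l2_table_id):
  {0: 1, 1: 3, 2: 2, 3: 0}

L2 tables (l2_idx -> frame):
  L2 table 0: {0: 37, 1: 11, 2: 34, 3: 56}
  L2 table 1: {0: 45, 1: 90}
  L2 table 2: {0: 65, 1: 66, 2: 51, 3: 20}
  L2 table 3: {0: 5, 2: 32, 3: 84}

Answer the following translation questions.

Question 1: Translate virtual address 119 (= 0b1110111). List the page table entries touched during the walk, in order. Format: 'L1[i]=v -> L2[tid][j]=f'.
vaddr = 119 = 0b1110111
Split: l1_idx=3, l2_idx=2, offset=7

Answer: L1[3]=0 -> L2[0][2]=34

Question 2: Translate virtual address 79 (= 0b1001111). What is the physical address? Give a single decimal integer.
Answer: 535

Derivation:
vaddr = 79 = 0b1001111
Split: l1_idx=2, l2_idx=1, offset=7
L1[2] = 2
L2[2][1] = 66
paddr = 66 * 8 + 7 = 535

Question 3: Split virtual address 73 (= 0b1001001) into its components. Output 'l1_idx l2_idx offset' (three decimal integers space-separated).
Answer: 2 1 1

Derivation:
vaddr = 73 = 0b1001001
  top 2 bits -> l1_idx = 2
  next 2 bits -> l2_idx = 1
  bottom 3 bits -> offset = 1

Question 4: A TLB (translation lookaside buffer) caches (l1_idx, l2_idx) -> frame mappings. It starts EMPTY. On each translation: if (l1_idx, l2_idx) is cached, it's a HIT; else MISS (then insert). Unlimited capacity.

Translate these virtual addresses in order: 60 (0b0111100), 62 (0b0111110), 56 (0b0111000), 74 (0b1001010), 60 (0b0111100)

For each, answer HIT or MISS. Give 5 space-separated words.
vaddr=60: (1,3) not in TLB -> MISS, insert
vaddr=62: (1,3) in TLB -> HIT
vaddr=56: (1,3) in TLB -> HIT
vaddr=74: (2,1) not in TLB -> MISS, insert
vaddr=60: (1,3) in TLB -> HIT

Answer: MISS HIT HIT MISS HIT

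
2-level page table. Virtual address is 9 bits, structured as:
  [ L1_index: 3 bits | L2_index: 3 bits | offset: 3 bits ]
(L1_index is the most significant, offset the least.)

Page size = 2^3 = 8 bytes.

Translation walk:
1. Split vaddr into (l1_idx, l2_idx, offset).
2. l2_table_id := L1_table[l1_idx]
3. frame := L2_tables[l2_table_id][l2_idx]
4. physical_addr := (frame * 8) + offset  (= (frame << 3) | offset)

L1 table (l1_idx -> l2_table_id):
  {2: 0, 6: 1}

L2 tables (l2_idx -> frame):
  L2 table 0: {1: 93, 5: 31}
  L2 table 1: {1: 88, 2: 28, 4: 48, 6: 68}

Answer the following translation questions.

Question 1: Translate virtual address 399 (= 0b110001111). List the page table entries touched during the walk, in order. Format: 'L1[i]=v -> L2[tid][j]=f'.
Answer: L1[6]=1 -> L2[1][1]=88

Derivation:
vaddr = 399 = 0b110001111
Split: l1_idx=6, l2_idx=1, offset=7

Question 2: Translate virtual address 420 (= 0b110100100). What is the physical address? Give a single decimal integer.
Answer: 388

Derivation:
vaddr = 420 = 0b110100100
Split: l1_idx=6, l2_idx=4, offset=4
L1[6] = 1
L2[1][4] = 48
paddr = 48 * 8 + 4 = 388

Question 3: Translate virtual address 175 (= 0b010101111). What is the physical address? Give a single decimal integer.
Answer: 255

Derivation:
vaddr = 175 = 0b010101111
Split: l1_idx=2, l2_idx=5, offset=7
L1[2] = 0
L2[0][5] = 31
paddr = 31 * 8 + 7 = 255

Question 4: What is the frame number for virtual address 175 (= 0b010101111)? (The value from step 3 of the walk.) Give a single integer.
Answer: 31

Derivation:
vaddr = 175: l1_idx=2, l2_idx=5
L1[2] = 0; L2[0][5] = 31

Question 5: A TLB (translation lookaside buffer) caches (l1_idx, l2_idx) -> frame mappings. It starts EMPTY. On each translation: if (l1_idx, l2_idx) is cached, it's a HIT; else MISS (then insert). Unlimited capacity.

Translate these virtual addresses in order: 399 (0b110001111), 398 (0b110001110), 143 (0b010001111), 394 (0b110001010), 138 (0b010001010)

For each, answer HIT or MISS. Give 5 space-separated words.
Answer: MISS HIT MISS HIT HIT

Derivation:
vaddr=399: (6,1) not in TLB -> MISS, insert
vaddr=398: (6,1) in TLB -> HIT
vaddr=143: (2,1) not in TLB -> MISS, insert
vaddr=394: (6,1) in TLB -> HIT
vaddr=138: (2,1) in TLB -> HIT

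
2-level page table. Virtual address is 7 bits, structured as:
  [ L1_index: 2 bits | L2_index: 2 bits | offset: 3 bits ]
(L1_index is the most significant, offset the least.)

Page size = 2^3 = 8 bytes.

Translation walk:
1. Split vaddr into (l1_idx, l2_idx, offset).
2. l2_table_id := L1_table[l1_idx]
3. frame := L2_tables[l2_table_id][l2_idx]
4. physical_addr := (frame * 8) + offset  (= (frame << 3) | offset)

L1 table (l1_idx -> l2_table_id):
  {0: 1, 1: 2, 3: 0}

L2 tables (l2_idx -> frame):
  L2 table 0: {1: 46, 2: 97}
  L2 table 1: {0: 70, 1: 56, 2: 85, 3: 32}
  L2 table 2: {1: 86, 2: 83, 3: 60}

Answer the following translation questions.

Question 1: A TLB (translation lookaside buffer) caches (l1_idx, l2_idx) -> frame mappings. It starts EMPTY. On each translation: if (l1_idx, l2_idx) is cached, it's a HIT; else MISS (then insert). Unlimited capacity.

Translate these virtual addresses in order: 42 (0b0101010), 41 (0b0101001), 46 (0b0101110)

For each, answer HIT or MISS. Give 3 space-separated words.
Answer: MISS HIT HIT

Derivation:
vaddr=42: (1,1) not in TLB -> MISS, insert
vaddr=41: (1,1) in TLB -> HIT
vaddr=46: (1,1) in TLB -> HIT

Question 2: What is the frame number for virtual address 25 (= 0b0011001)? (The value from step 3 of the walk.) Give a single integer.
vaddr = 25: l1_idx=0, l2_idx=3
L1[0] = 1; L2[1][3] = 32

Answer: 32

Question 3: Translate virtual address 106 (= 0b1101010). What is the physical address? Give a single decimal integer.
vaddr = 106 = 0b1101010
Split: l1_idx=3, l2_idx=1, offset=2
L1[3] = 0
L2[0][1] = 46
paddr = 46 * 8 + 2 = 370

Answer: 370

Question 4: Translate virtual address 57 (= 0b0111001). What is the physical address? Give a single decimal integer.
Answer: 481

Derivation:
vaddr = 57 = 0b0111001
Split: l1_idx=1, l2_idx=3, offset=1
L1[1] = 2
L2[2][3] = 60
paddr = 60 * 8 + 1 = 481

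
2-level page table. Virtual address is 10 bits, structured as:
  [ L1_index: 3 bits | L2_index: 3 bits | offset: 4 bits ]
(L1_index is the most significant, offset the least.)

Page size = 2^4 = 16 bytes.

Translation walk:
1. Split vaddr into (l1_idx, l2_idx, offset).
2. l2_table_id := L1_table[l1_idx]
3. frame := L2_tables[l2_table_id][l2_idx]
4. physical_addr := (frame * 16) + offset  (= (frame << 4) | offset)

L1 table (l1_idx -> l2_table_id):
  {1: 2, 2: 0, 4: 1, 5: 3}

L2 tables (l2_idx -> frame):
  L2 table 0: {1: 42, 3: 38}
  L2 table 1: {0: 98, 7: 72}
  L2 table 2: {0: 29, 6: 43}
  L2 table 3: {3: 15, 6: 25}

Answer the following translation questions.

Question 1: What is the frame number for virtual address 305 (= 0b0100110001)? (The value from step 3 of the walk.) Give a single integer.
Answer: 38

Derivation:
vaddr = 305: l1_idx=2, l2_idx=3
L1[2] = 0; L2[0][3] = 38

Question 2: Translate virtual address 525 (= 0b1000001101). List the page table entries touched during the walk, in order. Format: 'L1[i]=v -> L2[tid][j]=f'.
Answer: L1[4]=1 -> L2[1][0]=98

Derivation:
vaddr = 525 = 0b1000001101
Split: l1_idx=4, l2_idx=0, offset=13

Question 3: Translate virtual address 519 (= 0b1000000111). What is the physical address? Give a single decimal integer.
Answer: 1575

Derivation:
vaddr = 519 = 0b1000000111
Split: l1_idx=4, l2_idx=0, offset=7
L1[4] = 1
L2[1][0] = 98
paddr = 98 * 16 + 7 = 1575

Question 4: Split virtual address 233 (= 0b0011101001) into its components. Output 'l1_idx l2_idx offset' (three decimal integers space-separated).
vaddr = 233 = 0b0011101001
  top 3 bits -> l1_idx = 1
  next 3 bits -> l2_idx = 6
  bottom 4 bits -> offset = 9

Answer: 1 6 9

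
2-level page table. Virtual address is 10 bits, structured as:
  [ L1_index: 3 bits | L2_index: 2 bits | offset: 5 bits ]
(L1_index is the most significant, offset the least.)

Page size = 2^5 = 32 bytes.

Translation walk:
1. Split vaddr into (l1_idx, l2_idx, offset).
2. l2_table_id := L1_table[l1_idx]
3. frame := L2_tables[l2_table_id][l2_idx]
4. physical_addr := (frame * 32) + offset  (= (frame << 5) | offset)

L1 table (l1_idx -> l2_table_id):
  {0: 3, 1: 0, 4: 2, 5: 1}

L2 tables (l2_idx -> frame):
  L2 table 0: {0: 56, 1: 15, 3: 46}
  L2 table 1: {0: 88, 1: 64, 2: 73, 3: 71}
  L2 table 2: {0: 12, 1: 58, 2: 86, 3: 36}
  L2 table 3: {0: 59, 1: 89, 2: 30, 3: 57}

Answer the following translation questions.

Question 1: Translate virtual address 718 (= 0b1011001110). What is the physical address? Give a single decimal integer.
vaddr = 718 = 0b1011001110
Split: l1_idx=5, l2_idx=2, offset=14
L1[5] = 1
L2[1][2] = 73
paddr = 73 * 32 + 14 = 2350

Answer: 2350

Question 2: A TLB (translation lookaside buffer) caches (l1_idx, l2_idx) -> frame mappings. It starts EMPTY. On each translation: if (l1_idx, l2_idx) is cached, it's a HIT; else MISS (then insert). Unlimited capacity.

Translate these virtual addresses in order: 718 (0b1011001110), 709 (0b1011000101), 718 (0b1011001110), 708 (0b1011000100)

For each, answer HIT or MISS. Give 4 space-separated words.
vaddr=718: (5,2) not in TLB -> MISS, insert
vaddr=709: (5,2) in TLB -> HIT
vaddr=718: (5,2) in TLB -> HIT
vaddr=708: (5,2) in TLB -> HIT

Answer: MISS HIT HIT HIT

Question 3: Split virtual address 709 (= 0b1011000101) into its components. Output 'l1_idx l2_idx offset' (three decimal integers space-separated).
vaddr = 709 = 0b1011000101
  top 3 bits -> l1_idx = 5
  next 2 bits -> l2_idx = 2
  bottom 5 bits -> offset = 5

Answer: 5 2 5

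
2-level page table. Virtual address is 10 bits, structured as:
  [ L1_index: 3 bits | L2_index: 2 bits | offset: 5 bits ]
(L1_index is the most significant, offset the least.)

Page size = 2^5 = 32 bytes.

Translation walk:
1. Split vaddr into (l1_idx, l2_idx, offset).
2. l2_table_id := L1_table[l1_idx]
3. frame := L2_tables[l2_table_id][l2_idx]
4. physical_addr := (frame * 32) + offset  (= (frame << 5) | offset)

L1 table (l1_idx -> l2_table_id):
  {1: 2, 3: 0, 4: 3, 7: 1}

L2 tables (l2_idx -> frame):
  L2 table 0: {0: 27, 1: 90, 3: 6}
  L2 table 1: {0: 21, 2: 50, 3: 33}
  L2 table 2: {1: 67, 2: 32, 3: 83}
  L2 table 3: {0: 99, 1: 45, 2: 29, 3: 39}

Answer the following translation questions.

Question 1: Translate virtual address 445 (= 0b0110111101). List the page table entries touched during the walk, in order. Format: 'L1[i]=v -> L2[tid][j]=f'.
vaddr = 445 = 0b0110111101
Split: l1_idx=3, l2_idx=1, offset=29

Answer: L1[3]=0 -> L2[0][1]=90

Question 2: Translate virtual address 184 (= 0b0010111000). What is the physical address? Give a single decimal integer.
Answer: 2168

Derivation:
vaddr = 184 = 0b0010111000
Split: l1_idx=1, l2_idx=1, offset=24
L1[1] = 2
L2[2][1] = 67
paddr = 67 * 32 + 24 = 2168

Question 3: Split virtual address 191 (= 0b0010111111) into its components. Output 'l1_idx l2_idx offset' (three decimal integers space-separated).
vaddr = 191 = 0b0010111111
  top 3 bits -> l1_idx = 1
  next 2 bits -> l2_idx = 1
  bottom 5 bits -> offset = 31

Answer: 1 1 31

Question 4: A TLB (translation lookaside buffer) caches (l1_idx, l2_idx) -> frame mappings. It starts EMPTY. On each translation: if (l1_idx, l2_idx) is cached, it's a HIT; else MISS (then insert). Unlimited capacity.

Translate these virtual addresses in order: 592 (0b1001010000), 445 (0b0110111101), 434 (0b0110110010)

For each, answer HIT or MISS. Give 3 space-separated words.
vaddr=592: (4,2) not in TLB -> MISS, insert
vaddr=445: (3,1) not in TLB -> MISS, insert
vaddr=434: (3,1) in TLB -> HIT

Answer: MISS MISS HIT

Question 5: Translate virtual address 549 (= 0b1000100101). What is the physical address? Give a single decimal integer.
Answer: 1445

Derivation:
vaddr = 549 = 0b1000100101
Split: l1_idx=4, l2_idx=1, offset=5
L1[4] = 3
L2[3][1] = 45
paddr = 45 * 32 + 5 = 1445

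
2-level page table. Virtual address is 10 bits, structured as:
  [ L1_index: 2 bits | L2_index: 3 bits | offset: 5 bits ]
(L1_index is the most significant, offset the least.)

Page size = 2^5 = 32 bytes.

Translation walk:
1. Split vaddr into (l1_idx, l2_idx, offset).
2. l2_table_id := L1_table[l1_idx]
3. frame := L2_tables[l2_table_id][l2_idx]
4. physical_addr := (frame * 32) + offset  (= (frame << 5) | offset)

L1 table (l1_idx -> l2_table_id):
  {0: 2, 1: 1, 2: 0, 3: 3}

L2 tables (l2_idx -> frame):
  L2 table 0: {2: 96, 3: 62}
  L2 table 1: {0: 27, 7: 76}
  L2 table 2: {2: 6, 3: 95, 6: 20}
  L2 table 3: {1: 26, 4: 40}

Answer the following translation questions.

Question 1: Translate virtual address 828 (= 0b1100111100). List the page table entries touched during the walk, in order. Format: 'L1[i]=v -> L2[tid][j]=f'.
Answer: L1[3]=3 -> L2[3][1]=26

Derivation:
vaddr = 828 = 0b1100111100
Split: l1_idx=3, l2_idx=1, offset=28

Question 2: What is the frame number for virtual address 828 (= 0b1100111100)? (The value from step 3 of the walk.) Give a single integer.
vaddr = 828: l1_idx=3, l2_idx=1
L1[3] = 3; L2[3][1] = 26

Answer: 26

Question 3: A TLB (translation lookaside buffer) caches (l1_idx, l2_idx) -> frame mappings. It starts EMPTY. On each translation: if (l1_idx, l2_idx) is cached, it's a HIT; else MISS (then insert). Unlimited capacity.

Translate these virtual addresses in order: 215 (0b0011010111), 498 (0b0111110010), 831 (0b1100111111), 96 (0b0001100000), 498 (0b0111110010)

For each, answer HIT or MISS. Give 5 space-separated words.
Answer: MISS MISS MISS MISS HIT

Derivation:
vaddr=215: (0,6) not in TLB -> MISS, insert
vaddr=498: (1,7) not in TLB -> MISS, insert
vaddr=831: (3,1) not in TLB -> MISS, insert
vaddr=96: (0,3) not in TLB -> MISS, insert
vaddr=498: (1,7) in TLB -> HIT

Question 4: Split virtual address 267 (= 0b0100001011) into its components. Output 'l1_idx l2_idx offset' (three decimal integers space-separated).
Answer: 1 0 11

Derivation:
vaddr = 267 = 0b0100001011
  top 2 bits -> l1_idx = 1
  next 3 bits -> l2_idx = 0
  bottom 5 bits -> offset = 11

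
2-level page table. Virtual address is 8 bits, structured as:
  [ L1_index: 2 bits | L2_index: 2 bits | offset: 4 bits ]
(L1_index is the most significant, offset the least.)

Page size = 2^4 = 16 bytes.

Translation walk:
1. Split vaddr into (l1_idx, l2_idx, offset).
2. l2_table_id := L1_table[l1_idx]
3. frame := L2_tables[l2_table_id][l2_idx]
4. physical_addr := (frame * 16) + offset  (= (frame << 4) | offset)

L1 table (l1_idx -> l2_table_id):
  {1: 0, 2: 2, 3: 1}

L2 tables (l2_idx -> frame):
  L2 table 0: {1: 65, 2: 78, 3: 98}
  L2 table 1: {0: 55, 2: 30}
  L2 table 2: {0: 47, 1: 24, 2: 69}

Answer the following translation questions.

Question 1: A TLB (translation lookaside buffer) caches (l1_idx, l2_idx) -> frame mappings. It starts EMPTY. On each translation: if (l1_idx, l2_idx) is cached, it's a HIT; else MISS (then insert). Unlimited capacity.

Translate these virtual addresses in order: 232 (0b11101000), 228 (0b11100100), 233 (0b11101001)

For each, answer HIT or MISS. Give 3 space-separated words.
Answer: MISS HIT HIT

Derivation:
vaddr=232: (3,2) not in TLB -> MISS, insert
vaddr=228: (3,2) in TLB -> HIT
vaddr=233: (3,2) in TLB -> HIT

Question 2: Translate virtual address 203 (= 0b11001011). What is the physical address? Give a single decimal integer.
Answer: 891

Derivation:
vaddr = 203 = 0b11001011
Split: l1_idx=3, l2_idx=0, offset=11
L1[3] = 1
L2[1][0] = 55
paddr = 55 * 16 + 11 = 891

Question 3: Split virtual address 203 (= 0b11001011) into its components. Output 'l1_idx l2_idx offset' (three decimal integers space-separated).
Answer: 3 0 11

Derivation:
vaddr = 203 = 0b11001011
  top 2 bits -> l1_idx = 3
  next 2 bits -> l2_idx = 0
  bottom 4 bits -> offset = 11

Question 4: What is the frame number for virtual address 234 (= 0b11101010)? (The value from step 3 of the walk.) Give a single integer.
vaddr = 234: l1_idx=3, l2_idx=2
L1[3] = 1; L2[1][2] = 30

Answer: 30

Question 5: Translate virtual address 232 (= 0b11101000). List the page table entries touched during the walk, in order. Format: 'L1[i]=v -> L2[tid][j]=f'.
vaddr = 232 = 0b11101000
Split: l1_idx=3, l2_idx=2, offset=8

Answer: L1[3]=1 -> L2[1][2]=30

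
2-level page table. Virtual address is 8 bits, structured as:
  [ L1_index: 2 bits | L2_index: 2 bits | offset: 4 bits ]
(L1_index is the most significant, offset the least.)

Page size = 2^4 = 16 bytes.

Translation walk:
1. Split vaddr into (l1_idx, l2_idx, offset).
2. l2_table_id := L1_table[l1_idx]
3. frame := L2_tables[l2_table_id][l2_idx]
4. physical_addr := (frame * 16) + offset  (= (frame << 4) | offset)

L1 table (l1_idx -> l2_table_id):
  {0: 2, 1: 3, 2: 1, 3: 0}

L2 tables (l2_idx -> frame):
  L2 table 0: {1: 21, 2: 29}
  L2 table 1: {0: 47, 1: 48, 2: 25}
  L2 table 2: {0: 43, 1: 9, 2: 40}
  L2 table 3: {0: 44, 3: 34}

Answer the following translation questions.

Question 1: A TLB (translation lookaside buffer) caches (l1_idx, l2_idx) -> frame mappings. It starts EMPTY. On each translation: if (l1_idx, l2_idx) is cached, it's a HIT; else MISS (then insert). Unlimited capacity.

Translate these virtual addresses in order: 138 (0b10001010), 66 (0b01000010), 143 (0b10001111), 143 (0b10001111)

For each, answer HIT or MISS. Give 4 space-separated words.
Answer: MISS MISS HIT HIT

Derivation:
vaddr=138: (2,0) not in TLB -> MISS, insert
vaddr=66: (1,0) not in TLB -> MISS, insert
vaddr=143: (2,0) in TLB -> HIT
vaddr=143: (2,0) in TLB -> HIT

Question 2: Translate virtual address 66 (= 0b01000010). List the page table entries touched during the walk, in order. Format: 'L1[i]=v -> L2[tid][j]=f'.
Answer: L1[1]=3 -> L2[3][0]=44

Derivation:
vaddr = 66 = 0b01000010
Split: l1_idx=1, l2_idx=0, offset=2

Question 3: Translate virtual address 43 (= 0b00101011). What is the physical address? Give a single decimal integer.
Answer: 651

Derivation:
vaddr = 43 = 0b00101011
Split: l1_idx=0, l2_idx=2, offset=11
L1[0] = 2
L2[2][2] = 40
paddr = 40 * 16 + 11 = 651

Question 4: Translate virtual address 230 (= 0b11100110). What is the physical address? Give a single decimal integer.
Answer: 470

Derivation:
vaddr = 230 = 0b11100110
Split: l1_idx=3, l2_idx=2, offset=6
L1[3] = 0
L2[0][2] = 29
paddr = 29 * 16 + 6 = 470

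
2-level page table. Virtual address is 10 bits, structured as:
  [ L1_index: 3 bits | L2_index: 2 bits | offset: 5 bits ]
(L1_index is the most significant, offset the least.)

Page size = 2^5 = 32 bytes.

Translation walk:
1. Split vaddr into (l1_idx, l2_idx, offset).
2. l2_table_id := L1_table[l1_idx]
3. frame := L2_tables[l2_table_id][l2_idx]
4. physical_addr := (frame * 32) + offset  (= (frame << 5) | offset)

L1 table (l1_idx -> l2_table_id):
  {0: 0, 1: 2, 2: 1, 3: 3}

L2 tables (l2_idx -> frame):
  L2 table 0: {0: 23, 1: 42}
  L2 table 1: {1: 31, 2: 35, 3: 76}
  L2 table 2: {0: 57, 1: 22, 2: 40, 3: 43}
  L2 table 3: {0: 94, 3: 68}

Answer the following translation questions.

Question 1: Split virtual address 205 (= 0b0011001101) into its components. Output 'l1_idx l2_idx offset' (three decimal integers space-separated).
vaddr = 205 = 0b0011001101
  top 3 bits -> l1_idx = 1
  next 2 bits -> l2_idx = 2
  bottom 5 bits -> offset = 13

Answer: 1 2 13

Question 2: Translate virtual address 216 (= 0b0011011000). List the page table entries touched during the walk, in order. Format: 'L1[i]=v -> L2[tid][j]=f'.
vaddr = 216 = 0b0011011000
Split: l1_idx=1, l2_idx=2, offset=24

Answer: L1[1]=2 -> L2[2][2]=40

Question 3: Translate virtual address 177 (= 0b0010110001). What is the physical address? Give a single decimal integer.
Answer: 721

Derivation:
vaddr = 177 = 0b0010110001
Split: l1_idx=1, l2_idx=1, offset=17
L1[1] = 2
L2[2][1] = 22
paddr = 22 * 32 + 17 = 721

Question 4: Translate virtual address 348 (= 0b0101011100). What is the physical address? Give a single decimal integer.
vaddr = 348 = 0b0101011100
Split: l1_idx=2, l2_idx=2, offset=28
L1[2] = 1
L2[1][2] = 35
paddr = 35 * 32 + 28 = 1148

Answer: 1148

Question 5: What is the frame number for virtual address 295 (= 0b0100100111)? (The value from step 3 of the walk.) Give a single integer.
Answer: 31

Derivation:
vaddr = 295: l1_idx=2, l2_idx=1
L1[2] = 1; L2[1][1] = 31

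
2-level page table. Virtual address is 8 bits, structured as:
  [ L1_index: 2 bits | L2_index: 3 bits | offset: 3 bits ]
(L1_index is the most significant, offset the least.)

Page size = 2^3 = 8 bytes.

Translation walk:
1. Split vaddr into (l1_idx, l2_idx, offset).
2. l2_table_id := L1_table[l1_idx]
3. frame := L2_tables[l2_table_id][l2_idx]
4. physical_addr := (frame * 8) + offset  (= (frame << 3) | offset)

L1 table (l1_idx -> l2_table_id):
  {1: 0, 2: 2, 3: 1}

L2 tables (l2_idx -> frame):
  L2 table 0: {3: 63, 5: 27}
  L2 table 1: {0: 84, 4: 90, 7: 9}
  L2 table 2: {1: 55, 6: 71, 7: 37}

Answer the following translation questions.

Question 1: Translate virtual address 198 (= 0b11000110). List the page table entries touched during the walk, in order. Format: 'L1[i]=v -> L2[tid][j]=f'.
Answer: L1[3]=1 -> L2[1][0]=84

Derivation:
vaddr = 198 = 0b11000110
Split: l1_idx=3, l2_idx=0, offset=6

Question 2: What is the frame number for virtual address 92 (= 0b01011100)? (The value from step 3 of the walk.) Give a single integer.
Answer: 63

Derivation:
vaddr = 92: l1_idx=1, l2_idx=3
L1[1] = 0; L2[0][3] = 63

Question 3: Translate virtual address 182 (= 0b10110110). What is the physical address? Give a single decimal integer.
Answer: 574

Derivation:
vaddr = 182 = 0b10110110
Split: l1_idx=2, l2_idx=6, offset=6
L1[2] = 2
L2[2][6] = 71
paddr = 71 * 8 + 6 = 574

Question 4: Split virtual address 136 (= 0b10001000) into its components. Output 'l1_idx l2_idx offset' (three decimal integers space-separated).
Answer: 2 1 0

Derivation:
vaddr = 136 = 0b10001000
  top 2 bits -> l1_idx = 2
  next 3 bits -> l2_idx = 1
  bottom 3 bits -> offset = 0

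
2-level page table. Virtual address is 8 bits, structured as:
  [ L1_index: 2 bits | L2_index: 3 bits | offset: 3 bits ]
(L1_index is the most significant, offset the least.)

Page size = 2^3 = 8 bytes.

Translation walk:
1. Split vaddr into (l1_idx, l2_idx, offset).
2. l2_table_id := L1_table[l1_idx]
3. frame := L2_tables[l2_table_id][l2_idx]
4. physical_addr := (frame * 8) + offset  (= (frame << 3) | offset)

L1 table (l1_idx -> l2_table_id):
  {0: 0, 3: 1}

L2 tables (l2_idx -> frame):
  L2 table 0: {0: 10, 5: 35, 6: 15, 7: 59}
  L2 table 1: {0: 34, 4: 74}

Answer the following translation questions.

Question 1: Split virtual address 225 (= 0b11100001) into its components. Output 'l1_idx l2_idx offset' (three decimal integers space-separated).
Answer: 3 4 1

Derivation:
vaddr = 225 = 0b11100001
  top 2 bits -> l1_idx = 3
  next 3 bits -> l2_idx = 4
  bottom 3 bits -> offset = 1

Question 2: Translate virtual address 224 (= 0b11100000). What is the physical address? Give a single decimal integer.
Answer: 592

Derivation:
vaddr = 224 = 0b11100000
Split: l1_idx=3, l2_idx=4, offset=0
L1[3] = 1
L2[1][4] = 74
paddr = 74 * 8 + 0 = 592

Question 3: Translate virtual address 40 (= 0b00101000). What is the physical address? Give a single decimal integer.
Answer: 280

Derivation:
vaddr = 40 = 0b00101000
Split: l1_idx=0, l2_idx=5, offset=0
L1[0] = 0
L2[0][5] = 35
paddr = 35 * 8 + 0 = 280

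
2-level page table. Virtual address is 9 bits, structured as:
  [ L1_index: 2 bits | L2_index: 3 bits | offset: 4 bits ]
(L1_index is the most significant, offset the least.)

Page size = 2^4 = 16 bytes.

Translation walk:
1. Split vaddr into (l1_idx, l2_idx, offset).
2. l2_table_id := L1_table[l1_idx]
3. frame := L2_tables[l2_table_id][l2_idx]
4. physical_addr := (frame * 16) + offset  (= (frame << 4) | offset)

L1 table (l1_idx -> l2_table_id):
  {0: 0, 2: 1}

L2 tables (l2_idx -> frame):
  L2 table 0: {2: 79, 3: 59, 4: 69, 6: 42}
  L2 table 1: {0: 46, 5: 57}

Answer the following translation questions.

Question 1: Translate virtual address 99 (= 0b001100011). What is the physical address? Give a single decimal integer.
vaddr = 99 = 0b001100011
Split: l1_idx=0, l2_idx=6, offset=3
L1[0] = 0
L2[0][6] = 42
paddr = 42 * 16 + 3 = 675

Answer: 675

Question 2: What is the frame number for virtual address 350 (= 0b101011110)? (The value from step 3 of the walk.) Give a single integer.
Answer: 57

Derivation:
vaddr = 350: l1_idx=2, l2_idx=5
L1[2] = 1; L2[1][5] = 57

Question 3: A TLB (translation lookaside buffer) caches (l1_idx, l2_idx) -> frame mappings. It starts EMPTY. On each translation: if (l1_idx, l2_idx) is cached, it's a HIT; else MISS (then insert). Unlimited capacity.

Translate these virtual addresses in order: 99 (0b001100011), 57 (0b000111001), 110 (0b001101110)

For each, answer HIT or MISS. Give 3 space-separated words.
Answer: MISS MISS HIT

Derivation:
vaddr=99: (0,6) not in TLB -> MISS, insert
vaddr=57: (0,3) not in TLB -> MISS, insert
vaddr=110: (0,6) in TLB -> HIT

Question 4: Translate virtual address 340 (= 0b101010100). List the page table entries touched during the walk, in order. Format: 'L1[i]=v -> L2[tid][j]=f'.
Answer: L1[2]=1 -> L2[1][5]=57

Derivation:
vaddr = 340 = 0b101010100
Split: l1_idx=2, l2_idx=5, offset=4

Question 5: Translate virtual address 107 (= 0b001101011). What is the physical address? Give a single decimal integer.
vaddr = 107 = 0b001101011
Split: l1_idx=0, l2_idx=6, offset=11
L1[0] = 0
L2[0][6] = 42
paddr = 42 * 16 + 11 = 683

Answer: 683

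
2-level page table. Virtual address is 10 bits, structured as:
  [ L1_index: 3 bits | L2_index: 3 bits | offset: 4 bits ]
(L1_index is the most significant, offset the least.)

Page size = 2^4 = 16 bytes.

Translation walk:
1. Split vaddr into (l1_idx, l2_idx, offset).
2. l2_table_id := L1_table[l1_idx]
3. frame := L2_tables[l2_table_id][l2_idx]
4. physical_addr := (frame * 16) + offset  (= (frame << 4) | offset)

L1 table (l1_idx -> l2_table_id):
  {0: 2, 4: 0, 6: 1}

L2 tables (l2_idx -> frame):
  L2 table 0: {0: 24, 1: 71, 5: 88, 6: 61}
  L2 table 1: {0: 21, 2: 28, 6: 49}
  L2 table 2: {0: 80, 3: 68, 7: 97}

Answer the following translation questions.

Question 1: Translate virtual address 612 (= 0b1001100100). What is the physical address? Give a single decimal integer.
Answer: 980

Derivation:
vaddr = 612 = 0b1001100100
Split: l1_idx=4, l2_idx=6, offset=4
L1[4] = 0
L2[0][6] = 61
paddr = 61 * 16 + 4 = 980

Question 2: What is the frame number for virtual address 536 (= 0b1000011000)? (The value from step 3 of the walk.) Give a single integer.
Answer: 71

Derivation:
vaddr = 536: l1_idx=4, l2_idx=1
L1[4] = 0; L2[0][1] = 71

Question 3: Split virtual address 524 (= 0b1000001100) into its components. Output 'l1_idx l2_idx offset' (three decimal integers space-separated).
vaddr = 524 = 0b1000001100
  top 3 bits -> l1_idx = 4
  next 3 bits -> l2_idx = 0
  bottom 4 bits -> offset = 12

Answer: 4 0 12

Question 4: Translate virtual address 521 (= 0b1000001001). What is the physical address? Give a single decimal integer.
Answer: 393

Derivation:
vaddr = 521 = 0b1000001001
Split: l1_idx=4, l2_idx=0, offset=9
L1[4] = 0
L2[0][0] = 24
paddr = 24 * 16 + 9 = 393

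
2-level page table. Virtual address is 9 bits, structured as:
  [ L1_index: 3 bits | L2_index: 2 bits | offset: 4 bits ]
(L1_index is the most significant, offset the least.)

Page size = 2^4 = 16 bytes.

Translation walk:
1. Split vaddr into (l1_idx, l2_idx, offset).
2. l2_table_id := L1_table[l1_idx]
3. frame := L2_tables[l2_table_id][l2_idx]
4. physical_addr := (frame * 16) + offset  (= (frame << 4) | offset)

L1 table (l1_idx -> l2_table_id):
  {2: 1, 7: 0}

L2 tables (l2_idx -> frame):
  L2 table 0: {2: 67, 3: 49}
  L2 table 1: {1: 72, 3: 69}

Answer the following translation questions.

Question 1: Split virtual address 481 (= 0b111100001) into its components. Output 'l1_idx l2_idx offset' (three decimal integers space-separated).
vaddr = 481 = 0b111100001
  top 3 bits -> l1_idx = 7
  next 2 bits -> l2_idx = 2
  bottom 4 bits -> offset = 1

Answer: 7 2 1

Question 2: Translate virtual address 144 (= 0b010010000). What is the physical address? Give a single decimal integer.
vaddr = 144 = 0b010010000
Split: l1_idx=2, l2_idx=1, offset=0
L1[2] = 1
L2[1][1] = 72
paddr = 72 * 16 + 0 = 1152

Answer: 1152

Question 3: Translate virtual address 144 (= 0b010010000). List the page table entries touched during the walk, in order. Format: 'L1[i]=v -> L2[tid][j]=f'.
Answer: L1[2]=1 -> L2[1][1]=72

Derivation:
vaddr = 144 = 0b010010000
Split: l1_idx=2, l2_idx=1, offset=0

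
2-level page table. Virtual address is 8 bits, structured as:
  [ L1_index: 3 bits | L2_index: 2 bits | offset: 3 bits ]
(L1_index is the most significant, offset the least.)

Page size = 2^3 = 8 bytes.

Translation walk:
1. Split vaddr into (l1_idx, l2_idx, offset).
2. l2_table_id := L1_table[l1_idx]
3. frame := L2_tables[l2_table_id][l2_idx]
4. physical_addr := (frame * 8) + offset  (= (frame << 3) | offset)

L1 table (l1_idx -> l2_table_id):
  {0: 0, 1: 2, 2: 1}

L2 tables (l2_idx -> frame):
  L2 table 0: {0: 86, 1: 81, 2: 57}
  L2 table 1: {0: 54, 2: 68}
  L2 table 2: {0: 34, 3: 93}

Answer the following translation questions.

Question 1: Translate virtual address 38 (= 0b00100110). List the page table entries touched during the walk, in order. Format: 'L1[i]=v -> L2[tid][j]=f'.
vaddr = 38 = 0b00100110
Split: l1_idx=1, l2_idx=0, offset=6

Answer: L1[1]=2 -> L2[2][0]=34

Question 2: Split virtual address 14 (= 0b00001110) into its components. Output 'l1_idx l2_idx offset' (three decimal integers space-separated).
Answer: 0 1 6

Derivation:
vaddr = 14 = 0b00001110
  top 3 bits -> l1_idx = 0
  next 2 bits -> l2_idx = 1
  bottom 3 bits -> offset = 6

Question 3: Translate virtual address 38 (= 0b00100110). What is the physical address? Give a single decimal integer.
Answer: 278

Derivation:
vaddr = 38 = 0b00100110
Split: l1_idx=1, l2_idx=0, offset=6
L1[1] = 2
L2[2][0] = 34
paddr = 34 * 8 + 6 = 278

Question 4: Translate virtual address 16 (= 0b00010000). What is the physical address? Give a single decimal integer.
Answer: 456

Derivation:
vaddr = 16 = 0b00010000
Split: l1_idx=0, l2_idx=2, offset=0
L1[0] = 0
L2[0][2] = 57
paddr = 57 * 8 + 0 = 456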